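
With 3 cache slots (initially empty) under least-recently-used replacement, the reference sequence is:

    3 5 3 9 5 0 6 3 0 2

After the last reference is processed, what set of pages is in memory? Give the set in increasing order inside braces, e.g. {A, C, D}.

{0, 2, 3}

3 → fault, frames {3}
5 → fault, frames {3,5}
3 → hit
9 → fault, frames {5,3,9}
5 → hit
0 → fault, evict 3, frames {9,5,0}
6 → fault, evict 9, frames {5,0,6}
3 → fault, evict 5, frames {0,6,3}
0 → hit
2 → fault, evict 6, frames {3,0,2}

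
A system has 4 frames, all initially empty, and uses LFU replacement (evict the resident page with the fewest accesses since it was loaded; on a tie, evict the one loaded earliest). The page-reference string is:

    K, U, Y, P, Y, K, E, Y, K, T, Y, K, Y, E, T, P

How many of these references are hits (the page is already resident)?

9

K → miss, frames {K}
U → miss, frames {K,U}
Y → miss, frames {K,U,Y}
P → miss, frames {K,U,Y,P}
Y → hit
K → hit
E → miss, evict U, frames {K,Y,P,E}
Y → hit
K → hit
T → miss, evict P, frames {K,Y,E,T}
Y → hit
K → hit
Y → hit
E → hit
T → hit
P → miss, evict E, frames {K,Y,T,P}
Hits: 9.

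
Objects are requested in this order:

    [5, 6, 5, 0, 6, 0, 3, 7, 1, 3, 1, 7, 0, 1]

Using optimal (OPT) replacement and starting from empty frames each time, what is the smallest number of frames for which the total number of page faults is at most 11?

2

f=1: 14 faults
f=2: 8 faults
f=3: 7 faults
f=4: 6 faults
f=5: 6 faults
f=6: 6 faults
Smallest f with faults ≤ 11 is 2.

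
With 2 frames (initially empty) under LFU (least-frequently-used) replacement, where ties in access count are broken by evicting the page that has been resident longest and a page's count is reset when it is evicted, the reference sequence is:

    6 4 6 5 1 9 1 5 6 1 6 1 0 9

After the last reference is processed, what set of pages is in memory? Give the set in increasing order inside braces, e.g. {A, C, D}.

6: fault, frames (6)
4: fault, frames (6 4)
6: hit
5: fault, evict 4, frames (6 5)
1: fault, evict 5, frames (6 1)
9: fault, evict 1, frames (6 9)
1: fault, evict 9, frames (6 1)
5: fault, evict 1, frames (6 5)
6: hit
1: fault, evict 5, frames (6 1)
6: hit
1: hit
0: fault, evict 1, frames (6 0)
9: fault, evict 0, frames (6 9)

{6, 9}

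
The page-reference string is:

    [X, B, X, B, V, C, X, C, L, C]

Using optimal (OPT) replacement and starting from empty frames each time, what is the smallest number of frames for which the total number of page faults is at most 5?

2

f=1: 10 faults
f=2: 5 faults
f=3: 5 faults
f=4: 5 faults
f=5: 5 faults
Smallest f with faults ≤ 5 is 2.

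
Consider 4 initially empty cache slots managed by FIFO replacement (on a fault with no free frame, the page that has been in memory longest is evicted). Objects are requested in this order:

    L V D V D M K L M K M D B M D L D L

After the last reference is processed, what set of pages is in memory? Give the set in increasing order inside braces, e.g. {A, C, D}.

{B, D, K, L}

L -> fault, frames (L)
V -> fault, frames (L V)
D -> fault, frames (L V D)
V -> hit
D -> hit
M -> fault, frames (L V D M)
K -> fault, evict L, frames (V D M K)
L -> fault, evict V, frames (D M K L)
M -> hit
K -> hit
M -> hit
D -> hit
B -> fault, evict D, frames (M K L B)
M -> hit
D -> fault, evict M, frames (K L B D)
L -> hit
D -> hit
L -> hit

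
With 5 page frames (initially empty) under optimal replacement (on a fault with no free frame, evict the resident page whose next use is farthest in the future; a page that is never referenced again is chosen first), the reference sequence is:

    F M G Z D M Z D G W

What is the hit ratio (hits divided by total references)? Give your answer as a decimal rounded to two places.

0.40

F: miss, frames (F)
M: miss, frames (F M)
G: miss, frames (F M G)
Z: miss, frames (F M G Z)
D: miss, frames (F M G Z D)
M: hit
Z: hit
D: hit
G: hit
W: miss, evict D, frames (F M G Z W)
Hits: 4 of 10 references → 4/10 = 0.4000.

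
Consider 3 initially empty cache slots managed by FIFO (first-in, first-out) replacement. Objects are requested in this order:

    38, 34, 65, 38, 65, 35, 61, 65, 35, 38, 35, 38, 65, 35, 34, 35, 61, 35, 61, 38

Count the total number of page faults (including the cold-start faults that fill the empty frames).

11

38 → miss, frames [38]
34 → miss, frames [38, 34]
65 → miss, frames [38, 34, 65]
38 → hit
65 → hit
35 → miss, evict 38, frames [34, 65, 35]
61 → miss, evict 34, frames [65, 35, 61]
65 → hit
35 → hit
38 → miss, evict 65, frames [35, 61, 38]
35 → hit
38 → hit
65 → miss, evict 35, frames [61, 38, 65]
35 → miss, evict 61, frames [38, 65, 35]
34 → miss, evict 38, frames [65, 35, 34]
35 → hit
61 → miss, evict 65, frames [35, 34, 61]
35 → hit
61 → hit
38 → miss, evict 35, frames [34, 61, 38]
Page faults: 11.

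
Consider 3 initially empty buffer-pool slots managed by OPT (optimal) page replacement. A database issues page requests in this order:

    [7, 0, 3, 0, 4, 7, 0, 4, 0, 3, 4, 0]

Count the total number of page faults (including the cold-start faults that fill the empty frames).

5

7: miss, frames (7)
0: miss, frames (7 0)
3: miss, frames (7 0 3)
0: hit
4: miss, evict 3, frames (7 0 4)
7: hit
0: hit
4: hit
0: hit
3: miss, evict 7, frames (0 4 3)
4: hit
0: hit
Page faults: 5.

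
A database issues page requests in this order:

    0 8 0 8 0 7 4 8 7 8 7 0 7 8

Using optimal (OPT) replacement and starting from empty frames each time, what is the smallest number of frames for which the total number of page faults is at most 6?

3

f=1: 14 faults
f=2: 7 faults
f=3: 5 faults
f=4: 4 faults
Smallest f with faults ≤ 6 is 3.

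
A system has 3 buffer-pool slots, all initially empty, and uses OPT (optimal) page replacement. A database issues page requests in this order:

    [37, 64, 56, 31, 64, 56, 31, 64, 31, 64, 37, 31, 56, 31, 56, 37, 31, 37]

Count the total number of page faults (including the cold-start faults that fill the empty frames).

37 -> miss, frames {37}
64 -> miss, frames {37,64}
56 -> miss, frames {37,64,56}
31 -> miss, evict 37, frames {64,56,31}
64 -> hit
56 -> hit
31 -> hit
64 -> hit
31 -> hit
64 -> hit
37 -> miss, evict 64, frames {56,31,37}
31 -> hit
56 -> hit
31 -> hit
56 -> hit
37 -> hit
31 -> hit
37 -> hit
Page faults: 5.

5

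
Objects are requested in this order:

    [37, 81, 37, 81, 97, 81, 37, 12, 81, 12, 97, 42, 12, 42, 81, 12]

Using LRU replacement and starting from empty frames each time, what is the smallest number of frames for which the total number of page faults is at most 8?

3

f=1: 16 faults
f=2: 11 faults
f=3: 7 faults
f=4: 5 faults
f=5: 5 faults
Smallest f with faults ≤ 8 is 3.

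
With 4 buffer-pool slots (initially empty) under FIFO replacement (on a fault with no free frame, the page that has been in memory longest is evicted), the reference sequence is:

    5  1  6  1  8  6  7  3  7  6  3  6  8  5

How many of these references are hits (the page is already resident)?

7

5: miss, frames {5}
1: miss, frames {5,1}
6: miss, frames {5,1,6}
1: hit
8: miss, frames {5,1,6,8}
6: hit
7: miss, evict 5, frames {1,6,8,7}
3: miss, evict 1, frames {6,8,7,3}
7: hit
6: hit
3: hit
6: hit
8: hit
5: miss, evict 6, frames {8,7,3,5}
Hits: 7.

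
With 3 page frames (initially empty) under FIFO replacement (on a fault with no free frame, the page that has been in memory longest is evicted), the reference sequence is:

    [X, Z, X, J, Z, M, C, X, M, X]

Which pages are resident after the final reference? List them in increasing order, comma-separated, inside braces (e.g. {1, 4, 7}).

X: miss, frames {X}
Z: miss, frames {X,Z}
X: hit
J: miss, frames {X,Z,J}
Z: hit
M: miss, evict X, frames {Z,J,M}
C: miss, evict Z, frames {J,M,C}
X: miss, evict J, frames {M,C,X}
M: hit
X: hit

{C, M, X}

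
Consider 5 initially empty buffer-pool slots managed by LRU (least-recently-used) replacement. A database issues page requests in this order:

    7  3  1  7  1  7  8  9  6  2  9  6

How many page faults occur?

7: fault, frames {7}
3: fault, frames {7,3}
1: fault, frames {7,3,1}
7: hit
1: hit
7: hit
8: fault, frames {3,1,7,8}
9: fault, frames {3,1,7,8,9}
6: fault, evict 3, frames {1,7,8,9,6}
2: fault, evict 1, frames {7,8,9,6,2}
9: hit
6: hit
Page faults: 7.

7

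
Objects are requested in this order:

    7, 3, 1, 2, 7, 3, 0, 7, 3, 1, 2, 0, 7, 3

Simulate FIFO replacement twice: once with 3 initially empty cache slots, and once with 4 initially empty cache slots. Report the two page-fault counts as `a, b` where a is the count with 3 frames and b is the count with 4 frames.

11, 12

3 frames: F F F F F F F . . F F . F F → 11 faults.
4 frames: F F F F . . F F F F F F F F → 12 faults.
12 > 11: adding a frame increased faults — Belady's anomaly.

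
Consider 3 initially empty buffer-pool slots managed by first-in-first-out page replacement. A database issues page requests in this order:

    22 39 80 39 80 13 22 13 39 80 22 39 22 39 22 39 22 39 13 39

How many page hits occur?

22 → fault, frames [22]
39 → fault, frames [22, 39]
80 → fault, frames [22, 39, 80]
39 → hit
80 → hit
13 → fault, evict 22, frames [39, 80, 13]
22 → fault, evict 39, frames [80, 13, 22]
13 → hit
39 → fault, evict 80, frames [13, 22, 39]
80 → fault, evict 13, frames [22, 39, 80]
22 → hit
39 → hit
22 → hit
39 → hit
22 → hit
39 → hit
22 → hit
39 → hit
13 → fault, evict 22, frames [39, 80, 13]
39 → hit
Hits: 12.

12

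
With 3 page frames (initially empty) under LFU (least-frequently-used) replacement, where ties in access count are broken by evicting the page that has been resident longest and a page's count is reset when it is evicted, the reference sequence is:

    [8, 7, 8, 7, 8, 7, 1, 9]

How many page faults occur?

4

8: fault, frames (8)
7: fault, frames (8 7)
8: hit
7: hit
8: hit
7: hit
1: fault, frames (8 7 1)
9: fault, evict 1, frames (8 7 9)
Page faults: 4.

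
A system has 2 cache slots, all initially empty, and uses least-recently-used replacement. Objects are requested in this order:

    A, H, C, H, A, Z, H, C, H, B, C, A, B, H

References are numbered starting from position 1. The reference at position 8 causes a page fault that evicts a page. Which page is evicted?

Z

pos 1: A -> miss, frames [A]
pos 2: H -> miss, frames [A, H]
pos 3: C -> miss, evict A, frames [H, C]
pos 4: H -> hit
pos 5: A -> miss, evict C, frames [H, A]
pos 6: Z -> miss, evict H, frames [A, Z]
pos 7: H -> miss, evict A, frames [Z, H]
pos 8: C -> miss, evict Z, frames [H, C]
At position 8, page Z is evicted.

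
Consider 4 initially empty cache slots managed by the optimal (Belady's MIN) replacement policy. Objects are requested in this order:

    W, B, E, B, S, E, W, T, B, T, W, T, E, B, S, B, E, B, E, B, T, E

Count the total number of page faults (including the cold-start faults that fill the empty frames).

6

W: miss, frames [W]
B: miss, frames [W, B]
E: miss, frames [W, B, E]
B: hit
S: miss, frames [W, B, E, S]
E: hit
W: hit
T: miss, evict S, frames [W, B, E, T]
B: hit
T: hit
W: hit
T: hit
E: hit
B: hit
S: miss, evict W, frames [B, E, T, S]
B: hit
E: hit
B: hit
E: hit
B: hit
T: hit
E: hit
Page faults: 6.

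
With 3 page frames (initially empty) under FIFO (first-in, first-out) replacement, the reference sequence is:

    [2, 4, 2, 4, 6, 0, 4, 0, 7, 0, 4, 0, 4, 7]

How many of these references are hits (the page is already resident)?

2: miss, frames (2)
4: miss, frames (2 4)
2: hit
4: hit
6: miss, frames (2 4 6)
0: miss, evict 2, frames (4 6 0)
4: hit
0: hit
7: miss, evict 4, frames (6 0 7)
0: hit
4: miss, evict 6, frames (0 7 4)
0: hit
4: hit
7: hit
Hits: 8.

8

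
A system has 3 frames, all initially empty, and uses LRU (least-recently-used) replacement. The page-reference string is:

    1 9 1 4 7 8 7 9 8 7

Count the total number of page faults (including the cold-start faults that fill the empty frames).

6

1: fault, frames (1)
9: fault, frames (1 9)
1: hit
4: fault, frames (9 1 4)
7: fault, evict 9, frames (1 4 7)
8: fault, evict 1, frames (4 7 8)
7: hit
9: fault, evict 4, frames (8 7 9)
8: hit
7: hit
Page faults: 6.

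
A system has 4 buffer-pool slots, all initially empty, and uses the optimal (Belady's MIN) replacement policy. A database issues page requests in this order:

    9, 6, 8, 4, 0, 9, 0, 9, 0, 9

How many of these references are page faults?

5

9 → fault, frames (9)
6 → fault, frames (9 6)
8 → fault, frames (9 6 8)
4 → fault, frames (9 6 8 4)
0 → fault, evict 4, frames (9 6 8 0)
9 → hit
0 → hit
9 → hit
0 → hit
9 → hit
Page faults: 5.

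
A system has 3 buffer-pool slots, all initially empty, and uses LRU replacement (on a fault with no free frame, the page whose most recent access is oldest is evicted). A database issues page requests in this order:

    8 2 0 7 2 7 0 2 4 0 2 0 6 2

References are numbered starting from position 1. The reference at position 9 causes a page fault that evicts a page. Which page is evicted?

7

pos 1: 8: fault, frames {8}
pos 2: 2: fault, frames {8,2}
pos 3: 0: fault, frames {8,2,0}
pos 4: 7: fault, evict 8, frames {2,0,7}
pos 5: 2: hit
pos 6: 7: hit
pos 7: 0: hit
pos 8: 2: hit
pos 9: 4: fault, evict 7, frames {0,2,4}
At position 9, page 7 is evicted.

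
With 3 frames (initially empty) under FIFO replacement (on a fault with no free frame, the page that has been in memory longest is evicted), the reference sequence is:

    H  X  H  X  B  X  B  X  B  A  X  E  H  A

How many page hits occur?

H: miss, frames {H}
X: miss, frames {H,X}
H: hit
X: hit
B: miss, frames {H,X,B}
X: hit
B: hit
X: hit
B: hit
A: miss, evict H, frames {X,B,A}
X: hit
E: miss, evict X, frames {B,A,E}
H: miss, evict B, frames {A,E,H}
A: hit
Hits: 8.

8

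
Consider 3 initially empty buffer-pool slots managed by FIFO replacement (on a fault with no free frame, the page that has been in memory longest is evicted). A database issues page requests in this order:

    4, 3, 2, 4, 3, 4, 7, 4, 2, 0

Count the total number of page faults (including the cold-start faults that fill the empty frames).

4 -> miss, frames {4}
3 -> miss, frames {4,3}
2 -> miss, frames {4,3,2}
4 -> hit
3 -> hit
4 -> hit
7 -> miss, evict 4, frames {3,2,7}
4 -> miss, evict 3, frames {2,7,4}
2 -> hit
0 -> miss, evict 2, frames {7,4,0}
Page faults: 6.

6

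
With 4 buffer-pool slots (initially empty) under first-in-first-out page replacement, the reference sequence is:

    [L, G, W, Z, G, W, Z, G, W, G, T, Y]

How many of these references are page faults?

6

L: miss, frames (L)
G: miss, frames (L G)
W: miss, frames (L G W)
Z: miss, frames (L G W Z)
G: hit
W: hit
Z: hit
G: hit
W: hit
G: hit
T: miss, evict L, frames (G W Z T)
Y: miss, evict G, frames (W Z T Y)
Page faults: 6.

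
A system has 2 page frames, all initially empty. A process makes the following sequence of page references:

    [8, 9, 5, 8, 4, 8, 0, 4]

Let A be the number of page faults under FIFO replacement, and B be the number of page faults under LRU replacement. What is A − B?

Under FIFO: F F F F F . F . → 6 faults.
Under LRU: F F F F F . F F → 7 faults.
A − B = 6 − 7 = -1.

-1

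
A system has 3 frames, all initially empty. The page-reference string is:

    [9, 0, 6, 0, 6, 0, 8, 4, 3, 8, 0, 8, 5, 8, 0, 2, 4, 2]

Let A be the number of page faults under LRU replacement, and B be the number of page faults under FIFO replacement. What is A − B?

-1

Under LRU: F F F . . . F F F . F . F . . F F . → 10 faults.
Under FIFO: F F F . . . F F F . F F F . . F F . → 11 faults.
A − B = 10 − 11 = -1.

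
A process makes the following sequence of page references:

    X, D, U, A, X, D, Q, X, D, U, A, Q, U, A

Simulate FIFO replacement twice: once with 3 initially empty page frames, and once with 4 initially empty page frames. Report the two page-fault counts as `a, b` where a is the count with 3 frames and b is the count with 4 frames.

3 frames: F F F F F F F . . F F . . . → 9 faults.
4 frames: F F F F . . F F F F F F . . → 10 faults.
10 > 9: adding a frame increased faults — Belady's anomaly.

9, 10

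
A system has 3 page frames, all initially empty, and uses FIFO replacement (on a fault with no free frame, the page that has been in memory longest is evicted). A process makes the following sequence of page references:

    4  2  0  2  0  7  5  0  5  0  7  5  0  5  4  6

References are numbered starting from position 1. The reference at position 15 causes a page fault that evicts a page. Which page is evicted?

pos 1: 4 -> fault, frames [4]
pos 2: 2 -> fault, frames [4, 2]
pos 3: 0 -> fault, frames [4, 2, 0]
pos 4: 2 -> hit
pos 5: 0 -> hit
pos 6: 7 -> fault, evict 4, frames [2, 0, 7]
pos 7: 5 -> fault, evict 2, frames [0, 7, 5]
pos 8: 0 -> hit
pos 9: 5 -> hit
pos 10: 0 -> hit
pos 11: 7 -> hit
pos 12: 5 -> hit
pos 13: 0 -> hit
pos 14: 5 -> hit
pos 15: 4 -> fault, evict 0, frames [7, 5, 4]
At position 15, page 0 is evicted.

0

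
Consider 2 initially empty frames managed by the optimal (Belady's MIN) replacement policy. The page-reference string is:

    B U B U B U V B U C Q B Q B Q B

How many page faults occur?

6

B -> fault, frames {B}
U -> fault, frames {B,U}
B -> hit
U -> hit
B -> hit
U -> hit
V -> fault, evict U, frames {B,V}
B -> hit
U -> fault, evict V, frames {B,U}
C -> fault, evict U, frames {B,C}
Q -> fault, evict C, frames {B,Q}
B -> hit
Q -> hit
B -> hit
Q -> hit
B -> hit
Page faults: 6.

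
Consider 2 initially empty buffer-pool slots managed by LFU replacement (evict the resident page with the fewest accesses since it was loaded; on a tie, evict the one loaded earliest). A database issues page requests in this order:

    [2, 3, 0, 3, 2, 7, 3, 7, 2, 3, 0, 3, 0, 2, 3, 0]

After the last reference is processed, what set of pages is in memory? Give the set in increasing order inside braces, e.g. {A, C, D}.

2 → miss, frames [2]
3 → miss, frames [2, 3]
0 → miss, evict 2, frames [3, 0]
3 → hit
2 → miss, evict 0, frames [3, 2]
7 → miss, evict 2, frames [3, 7]
3 → hit
7 → hit
2 → miss, evict 7, frames [3, 2]
3 → hit
0 → miss, evict 2, frames [3, 0]
3 → hit
0 → hit
2 → miss, evict 0, frames [3, 2]
3 → hit
0 → miss, evict 2, frames [3, 0]

{0, 3}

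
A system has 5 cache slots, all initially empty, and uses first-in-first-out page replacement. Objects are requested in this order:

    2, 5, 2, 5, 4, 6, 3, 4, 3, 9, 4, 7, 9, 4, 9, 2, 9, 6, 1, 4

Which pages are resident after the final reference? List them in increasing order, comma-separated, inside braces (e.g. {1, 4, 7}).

2 → fault, frames (2)
5 → fault, frames (2 5)
2 → hit
5 → hit
4 → fault, frames (2 5 4)
6 → fault, frames (2 5 4 6)
3 → fault, frames (2 5 4 6 3)
4 → hit
3 → hit
9 → fault, evict 2, frames (5 4 6 3 9)
4 → hit
7 → fault, evict 5, frames (4 6 3 9 7)
9 → hit
4 → hit
9 → hit
2 → fault, evict 4, frames (6 3 9 7 2)
9 → hit
6 → hit
1 → fault, evict 6, frames (3 9 7 2 1)
4 → fault, evict 3, frames (9 7 2 1 4)

{1, 2, 4, 7, 9}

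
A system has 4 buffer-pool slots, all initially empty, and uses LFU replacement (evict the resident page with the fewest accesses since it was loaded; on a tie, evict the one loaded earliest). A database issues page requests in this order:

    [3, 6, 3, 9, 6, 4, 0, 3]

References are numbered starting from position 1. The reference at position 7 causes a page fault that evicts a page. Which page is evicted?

pos 1: 3: fault, frames (3)
pos 2: 6: fault, frames (3 6)
pos 3: 3: hit
pos 4: 9: fault, frames (3 6 9)
pos 5: 6: hit
pos 6: 4: fault, frames (3 6 9 4)
pos 7: 0: fault, evict 9, frames (3 6 4 0)
At position 7, page 9 is evicted.

9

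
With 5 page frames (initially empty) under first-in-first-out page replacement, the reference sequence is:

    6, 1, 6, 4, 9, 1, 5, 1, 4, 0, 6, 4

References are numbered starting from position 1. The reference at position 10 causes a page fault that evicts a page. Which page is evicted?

pos 1: 6: fault, frames {6}
pos 2: 1: fault, frames {6,1}
pos 3: 6: hit
pos 4: 4: fault, frames {6,1,4}
pos 5: 9: fault, frames {6,1,4,9}
pos 6: 1: hit
pos 7: 5: fault, frames {6,1,4,9,5}
pos 8: 1: hit
pos 9: 4: hit
pos 10: 0: fault, evict 6, frames {1,4,9,5,0}
At position 10, page 6 is evicted.

6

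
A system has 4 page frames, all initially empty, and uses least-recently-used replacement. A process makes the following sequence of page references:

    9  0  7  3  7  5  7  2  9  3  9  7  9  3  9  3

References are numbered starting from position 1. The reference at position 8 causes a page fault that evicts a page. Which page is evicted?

pos 1: 9: miss, frames (9)
pos 2: 0: miss, frames (9 0)
pos 3: 7: miss, frames (9 0 7)
pos 4: 3: miss, frames (9 0 7 3)
pos 5: 7: hit
pos 6: 5: miss, evict 9, frames (0 3 7 5)
pos 7: 7: hit
pos 8: 2: miss, evict 0, frames (3 5 7 2)
At position 8, page 0 is evicted.

0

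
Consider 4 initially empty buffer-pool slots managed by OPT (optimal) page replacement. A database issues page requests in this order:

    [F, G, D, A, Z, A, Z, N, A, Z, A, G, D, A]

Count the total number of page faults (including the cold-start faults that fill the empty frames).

7

F: fault, frames [F]
G: fault, frames [F, G]
D: fault, frames [F, G, D]
A: fault, frames [F, G, D, A]
Z: fault, evict F, frames [G, D, A, Z]
A: hit
Z: hit
N: fault, evict D, frames [G, A, Z, N]
A: hit
Z: hit
A: hit
G: hit
D: fault, evict N, frames [G, A, Z, D]
A: hit
Page faults: 7.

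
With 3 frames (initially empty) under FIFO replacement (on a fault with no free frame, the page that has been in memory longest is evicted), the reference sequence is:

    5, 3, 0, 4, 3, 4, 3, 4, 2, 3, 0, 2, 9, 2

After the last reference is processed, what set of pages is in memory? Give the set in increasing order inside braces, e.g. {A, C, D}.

5: fault, frames {5}
3: fault, frames {5,3}
0: fault, frames {5,3,0}
4: fault, evict 5, frames {3,0,4}
3: hit
4: hit
3: hit
4: hit
2: fault, evict 3, frames {0,4,2}
3: fault, evict 0, frames {4,2,3}
0: fault, evict 4, frames {2,3,0}
2: hit
9: fault, evict 2, frames {3,0,9}
2: fault, evict 3, frames {0,9,2}

{0, 2, 9}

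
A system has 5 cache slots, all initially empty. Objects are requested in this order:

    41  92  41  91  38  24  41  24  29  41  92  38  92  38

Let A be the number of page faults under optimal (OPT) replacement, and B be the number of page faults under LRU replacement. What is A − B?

Under OPT: F F . F F F . . F . . . . . → 6 faults.
Under LRU: F F . F F F . . F . F . . . → 7 faults.
A − B = 6 − 7 = -1.

-1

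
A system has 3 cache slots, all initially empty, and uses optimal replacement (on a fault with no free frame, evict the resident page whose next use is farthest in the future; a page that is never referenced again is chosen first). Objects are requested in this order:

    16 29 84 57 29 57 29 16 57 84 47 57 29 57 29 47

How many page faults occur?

6

16: miss, frames [16]
29: miss, frames [16, 29]
84: miss, frames [16, 29, 84]
57: miss, evict 84, frames [16, 29, 57]
29: hit
57: hit
29: hit
16: hit
57: hit
84: miss, evict 16, frames [29, 57, 84]
47: miss, evict 84, frames [29, 57, 47]
57: hit
29: hit
57: hit
29: hit
47: hit
Page faults: 6.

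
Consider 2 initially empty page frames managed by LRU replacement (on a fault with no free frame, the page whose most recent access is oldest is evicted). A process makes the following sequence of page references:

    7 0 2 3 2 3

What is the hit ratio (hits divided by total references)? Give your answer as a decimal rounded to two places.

7 → miss, frames {7}
0 → miss, frames {7,0}
2 → miss, evict 7, frames {0,2}
3 → miss, evict 0, frames {2,3}
2 → hit
3 → hit
Hits: 2 of 6 references → 2/6 = 0.3333.

0.33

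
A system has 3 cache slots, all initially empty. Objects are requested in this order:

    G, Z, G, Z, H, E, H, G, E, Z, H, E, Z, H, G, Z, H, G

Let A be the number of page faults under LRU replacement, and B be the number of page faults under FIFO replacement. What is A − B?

Under LRU: F F . . F F . F . F F . . . F . . . → 8 faults.
Under FIFO: F F . . F F . F . F F F . . F F F . → 11 faults.
A − B = 8 − 11 = -3.

-3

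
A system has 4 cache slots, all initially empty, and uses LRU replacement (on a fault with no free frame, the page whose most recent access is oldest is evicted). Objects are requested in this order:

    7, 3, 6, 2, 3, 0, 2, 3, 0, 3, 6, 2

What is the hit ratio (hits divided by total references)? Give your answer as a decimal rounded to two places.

7 → miss, frames {7}
3 → miss, frames {7,3}
6 → miss, frames {7,3,6}
2 → miss, frames {7,3,6,2}
3 → hit
0 → miss, evict 7, frames {6,2,3,0}
2 → hit
3 → hit
0 → hit
3 → hit
6 → hit
2 → hit
Hits: 7 of 12 references → 7/12 = 0.5833.

0.58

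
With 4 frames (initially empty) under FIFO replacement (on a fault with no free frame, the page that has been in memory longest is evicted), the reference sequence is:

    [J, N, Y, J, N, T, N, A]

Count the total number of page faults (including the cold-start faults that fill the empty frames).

J -> miss, frames (J)
N -> miss, frames (J N)
Y -> miss, frames (J N Y)
J -> hit
N -> hit
T -> miss, frames (J N Y T)
N -> hit
A -> miss, evict J, frames (N Y T A)
Page faults: 5.

5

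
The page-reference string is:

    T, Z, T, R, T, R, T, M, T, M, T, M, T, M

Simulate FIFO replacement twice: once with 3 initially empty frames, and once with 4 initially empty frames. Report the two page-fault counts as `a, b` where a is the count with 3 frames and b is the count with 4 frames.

5, 4

3 frames: F F . F . . . F F . . . . . → 5 faults.
4 frames: F F . F . . . F . . . . . . → 4 faults.
4 < 5: adding a frame reduced faults, as is typical.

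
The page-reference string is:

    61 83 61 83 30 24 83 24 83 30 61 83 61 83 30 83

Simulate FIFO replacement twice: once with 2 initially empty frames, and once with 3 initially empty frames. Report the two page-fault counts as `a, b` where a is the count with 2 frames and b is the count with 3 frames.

9, 7

2 frames: F F . . F F F . . F F F . . F . → 9 faults.
3 frames: F F . . F F . . . . F F . . F . → 7 faults.
7 < 9: adding a frame reduced faults, as is typical.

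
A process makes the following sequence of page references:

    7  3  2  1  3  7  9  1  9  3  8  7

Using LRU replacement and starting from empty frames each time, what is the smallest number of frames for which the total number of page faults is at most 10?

f=1: 12 faults
f=2: 11 faults
f=3: 10 faults
f=4: 7 faults
f=5: 6 faults
f=6: 6 faults
Smallest f with faults ≤ 10 is 3.

3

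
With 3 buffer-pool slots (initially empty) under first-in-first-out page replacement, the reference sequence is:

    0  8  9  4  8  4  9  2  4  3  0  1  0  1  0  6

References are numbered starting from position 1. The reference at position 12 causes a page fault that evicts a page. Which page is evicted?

2

pos 1: 0 -> fault, frames {0}
pos 2: 8 -> fault, frames {0,8}
pos 3: 9 -> fault, frames {0,8,9}
pos 4: 4 -> fault, evict 0, frames {8,9,4}
pos 5: 8 -> hit
pos 6: 4 -> hit
pos 7: 9 -> hit
pos 8: 2 -> fault, evict 8, frames {9,4,2}
pos 9: 4 -> hit
pos 10: 3 -> fault, evict 9, frames {4,2,3}
pos 11: 0 -> fault, evict 4, frames {2,3,0}
pos 12: 1 -> fault, evict 2, frames {3,0,1}
At position 12, page 2 is evicted.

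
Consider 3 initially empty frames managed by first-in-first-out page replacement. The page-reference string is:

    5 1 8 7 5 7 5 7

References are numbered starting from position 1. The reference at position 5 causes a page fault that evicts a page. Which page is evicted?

1

pos 1: 5 -> fault, frames {5}
pos 2: 1 -> fault, frames {5,1}
pos 3: 8 -> fault, frames {5,1,8}
pos 4: 7 -> fault, evict 5, frames {1,8,7}
pos 5: 5 -> fault, evict 1, frames {8,7,5}
At position 5, page 1 is evicted.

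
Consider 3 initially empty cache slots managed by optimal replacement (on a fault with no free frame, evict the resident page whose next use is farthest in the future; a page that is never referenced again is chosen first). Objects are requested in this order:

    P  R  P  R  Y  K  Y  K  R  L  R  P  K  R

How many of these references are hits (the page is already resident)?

P → miss, frames [P]
R → miss, frames [P, R]
P → hit
R → hit
Y → miss, frames [P, R, Y]
K → miss, evict P, frames [R, Y, K]
Y → hit
K → hit
R → hit
L → miss, evict Y, frames [R, K, L]
R → hit
P → miss, evict L, frames [R, K, P]
K → hit
R → hit
Hits: 8.

8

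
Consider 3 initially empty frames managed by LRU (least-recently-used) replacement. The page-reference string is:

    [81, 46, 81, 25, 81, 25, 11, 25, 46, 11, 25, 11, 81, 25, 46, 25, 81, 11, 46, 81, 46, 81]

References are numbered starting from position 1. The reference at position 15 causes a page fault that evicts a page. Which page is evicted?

pos 1: 81 → miss, frames (81)
pos 2: 46 → miss, frames (81 46)
pos 3: 81 → hit
pos 4: 25 → miss, frames (46 81 25)
pos 5: 81 → hit
pos 6: 25 → hit
pos 7: 11 → miss, evict 46, frames (81 25 11)
pos 8: 25 → hit
pos 9: 46 → miss, evict 81, frames (11 25 46)
pos 10: 11 → hit
pos 11: 25 → hit
pos 12: 11 → hit
pos 13: 81 → miss, evict 46, frames (25 11 81)
pos 14: 25 → hit
pos 15: 46 → miss, evict 11, frames (81 25 46)
At position 15, page 11 is evicted.

11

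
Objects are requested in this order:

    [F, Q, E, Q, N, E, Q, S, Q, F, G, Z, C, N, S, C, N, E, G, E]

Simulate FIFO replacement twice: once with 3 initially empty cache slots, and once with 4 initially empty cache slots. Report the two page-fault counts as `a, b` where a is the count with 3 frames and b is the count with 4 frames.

14, 13

3 frames: F F F . F . . F F F F F F F F . . F F . → 14 faults.
4 frames: F F F . F . . F . F F F F F F . . F F . → 13 faults.
13 < 14: adding a frame reduced faults, as is typical.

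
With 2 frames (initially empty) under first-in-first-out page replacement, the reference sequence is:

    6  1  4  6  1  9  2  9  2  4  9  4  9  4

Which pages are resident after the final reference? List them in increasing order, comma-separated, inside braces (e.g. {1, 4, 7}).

{4, 9}

6 -> fault, frames [6]
1 -> fault, frames [6, 1]
4 -> fault, evict 6, frames [1, 4]
6 -> fault, evict 1, frames [4, 6]
1 -> fault, evict 4, frames [6, 1]
9 -> fault, evict 6, frames [1, 9]
2 -> fault, evict 1, frames [9, 2]
9 -> hit
2 -> hit
4 -> fault, evict 9, frames [2, 4]
9 -> fault, evict 2, frames [4, 9]
4 -> hit
9 -> hit
4 -> hit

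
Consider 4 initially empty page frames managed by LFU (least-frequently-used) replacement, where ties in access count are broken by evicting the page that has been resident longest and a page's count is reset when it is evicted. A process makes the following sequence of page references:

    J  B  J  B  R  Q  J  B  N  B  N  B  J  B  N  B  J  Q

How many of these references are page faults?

5

J -> miss, frames (J)
B -> miss, frames (J B)
J -> hit
B -> hit
R -> miss, frames (J B R)
Q -> miss, frames (J B R Q)
J -> hit
B -> hit
N -> miss, evict R, frames (J B Q N)
B -> hit
N -> hit
B -> hit
J -> hit
B -> hit
N -> hit
B -> hit
J -> hit
Q -> hit
Page faults: 5.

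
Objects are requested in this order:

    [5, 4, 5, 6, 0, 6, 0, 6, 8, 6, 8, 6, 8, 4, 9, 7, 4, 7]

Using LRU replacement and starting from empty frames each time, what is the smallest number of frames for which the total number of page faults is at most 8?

3

f=1: 18 faults
f=2: 9 faults
f=3: 8 faults
f=4: 8 faults
f=5: 7 faults
f=6: 7 faults
f=7: 7 faults
Smallest f with faults ≤ 8 is 3.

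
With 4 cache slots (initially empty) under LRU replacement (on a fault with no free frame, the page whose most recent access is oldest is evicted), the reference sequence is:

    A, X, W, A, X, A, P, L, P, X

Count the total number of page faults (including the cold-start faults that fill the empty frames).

A: miss, frames (A)
X: miss, frames (A X)
W: miss, frames (A X W)
A: hit
X: hit
A: hit
P: miss, frames (W X A P)
L: miss, evict W, frames (X A P L)
P: hit
X: hit
Page faults: 5.

5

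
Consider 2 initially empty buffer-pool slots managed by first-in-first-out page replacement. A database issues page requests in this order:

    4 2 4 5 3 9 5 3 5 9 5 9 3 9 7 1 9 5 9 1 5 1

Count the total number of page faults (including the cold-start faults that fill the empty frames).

16

4 → miss, frames {4}
2 → miss, frames {4,2}
4 → hit
5 → miss, evict 4, frames {2,5}
3 → miss, evict 2, frames {5,3}
9 → miss, evict 5, frames {3,9}
5 → miss, evict 3, frames {9,5}
3 → miss, evict 9, frames {5,3}
5 → hit
9 → miss, evict 5, frames {3,9}
5 → miss, evict 3, frames {9,5}
9 → hit
3 → miss, evict 9, frames {5,3}
9 → miss, evict 5, frames {3,9}
7 → miss, evict 3, frames {9,7}
1 → miss, evict 9, frames {7,1}
9 → miss, evict 7, frames {1,9}
5 → miss, evict 1, frames {9,5}
9 → hit
1 → miss, evict 9, frames {5,1}
5 → hit
1 → hit
Page faults: 16.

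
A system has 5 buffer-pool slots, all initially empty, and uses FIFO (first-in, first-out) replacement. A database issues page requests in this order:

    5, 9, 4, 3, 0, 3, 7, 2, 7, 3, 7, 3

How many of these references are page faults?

7

5: fault, frames {5}
9: fault, frames {5,9}
4: fault, frames {5,9,4}
3: fault, frames {5,9,4,3}
0: fault, frames {5,9,4,3,0}
3: hit
7: fault, evict 5, frames {9,4,3,0,7}
2: fault, evict 9, frames {4,3,0,7,2}
7: hit
3: hit
7: hit
3: hit
Page faults: 7.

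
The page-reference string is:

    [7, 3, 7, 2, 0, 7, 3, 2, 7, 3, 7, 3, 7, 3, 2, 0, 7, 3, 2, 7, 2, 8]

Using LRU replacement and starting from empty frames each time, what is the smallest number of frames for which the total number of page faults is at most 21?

f=1: 22 faults
f=2: 16 faults
f=3: 11 faults
f=4: 5 faults
f=5: 5 faults
Smallest f with faults ≤ 21 is 2.

2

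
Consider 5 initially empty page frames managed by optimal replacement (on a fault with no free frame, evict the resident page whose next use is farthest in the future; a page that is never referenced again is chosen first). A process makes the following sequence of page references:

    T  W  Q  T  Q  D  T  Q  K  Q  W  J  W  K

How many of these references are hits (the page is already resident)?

T → miss, frames {T}
W → miss, frames {T,W}
Q → miss, frames {T,W,Q}
T → hit
Q → hit
D → miss, frames {T,W,Q,D}
T → hit
Q → hit
K → miss, frames {T,W,Q,D,K}
Q → hit
W → hit
J → miss, evict D, frames {T,W,Q,K,J}
W → hit
K → hit
Hits: 8.

8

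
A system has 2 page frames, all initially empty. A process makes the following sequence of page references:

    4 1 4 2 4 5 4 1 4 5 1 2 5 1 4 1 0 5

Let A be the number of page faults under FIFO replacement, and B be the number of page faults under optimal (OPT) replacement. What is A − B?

4

Under FIFO: F F . F F F . F F F F F F F F . F F → 15 faults.
Under OPT: F F . F . F . F . F . F . F F . F F → 11 faults.
A − B = 15 − 11 = 4.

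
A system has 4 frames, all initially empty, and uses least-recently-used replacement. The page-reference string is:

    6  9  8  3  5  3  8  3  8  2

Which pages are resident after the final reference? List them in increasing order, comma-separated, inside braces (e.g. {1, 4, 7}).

6: miss, frames [6]
9: miss, frames [6, 9]
8: miss, frames [6, 9, 8]
3: miss, frames [6, 9, 8, 3]
5: miss, evict 6, frames [9, 8, 3, 5]
3: hit
8: hit
3: hit
8: hit
2: miss, evict 9, frames [5, 3, 8, 2]

{2, 3, 5, 8}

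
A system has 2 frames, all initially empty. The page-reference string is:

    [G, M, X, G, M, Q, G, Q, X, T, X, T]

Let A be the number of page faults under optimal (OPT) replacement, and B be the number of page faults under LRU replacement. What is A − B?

-2

Under OPT: F F F . F F . . F F . . → 7 faults.
Under LRU: F F F F F F F . F F . . → 9 faults.
A − B = 7 − 9 = -2.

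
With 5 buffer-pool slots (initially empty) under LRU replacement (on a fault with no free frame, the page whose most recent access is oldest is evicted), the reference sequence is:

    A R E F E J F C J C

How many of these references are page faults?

A → fault, frames [A]
R → fault, frames [A, R]
E → fault, frames [A, R, E]
F → fault, frames [A, R, E, F]
E → hit
J → fault, frames [A, R, F, E, J]
F → hit
C → fault, evict A, frames [R, E, J, F, C]
J → hit
C → hit
Page faults: 6.

6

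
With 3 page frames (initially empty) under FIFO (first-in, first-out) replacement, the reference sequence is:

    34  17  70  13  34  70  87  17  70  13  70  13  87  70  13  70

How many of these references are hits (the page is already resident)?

34 → fault, frames (34)
17 → fault, frames (34 17)
70 → fault, frames (34 17 70)
13 → fault, evict 34, frames (17 70 13)
34 → fault, evict 17, frames (70 13 34)
70 → hit
87 → fault, evict 70, frames (13 34 87)
17 → fault, evict 13, frames (34 87 17)
70 → fault, evict 34, frames (87 17 70)
13 → fault, evict 87, frames (17 70 13)
70 → hit
13 → hit
87 → fault, evict 17, frames (70 13 87)
70 → hit
13 → hit
70 → hit
Hits: 6.

6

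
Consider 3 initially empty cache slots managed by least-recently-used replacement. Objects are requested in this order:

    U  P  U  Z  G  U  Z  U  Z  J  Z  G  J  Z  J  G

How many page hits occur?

10

U: fault, frames [U]
P: fault, frames [U, P]
U: hit
Z: fault, frames [P, U, Z]
G: fault, evict P, frames [U, Z, G]
U: hit
Z: hit
U: hit
Z: hit
J: fault, evict G, frames [U, Z, J]
Z: hit
G: fault, evict U, frames [J, Z, G]
J: hit
Z: hit
J: hit
G: hit
Hits: 10.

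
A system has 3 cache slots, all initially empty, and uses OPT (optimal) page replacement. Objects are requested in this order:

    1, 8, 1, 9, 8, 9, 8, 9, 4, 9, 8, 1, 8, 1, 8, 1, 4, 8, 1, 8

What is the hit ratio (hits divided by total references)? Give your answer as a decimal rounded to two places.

0.75

1 → miss, frames (1)
8 → miss, frames (1 8)
1 → hit
9 → miss, frames (1 8 9)
8 → hit
9 → hit
8 → hit
9 → hit
4 → miss, evict 1, frames (8 9 4)
9 → hit
8 → hit
1 → miss, evict 9, frames (8 4 1)
8 → hit
1 → hit
8 → hit
1 → hit
4 → hit
8 → hit
1 → hit
8 → hit
Hits: 15 of 20 references → 15/20 = 0.7500.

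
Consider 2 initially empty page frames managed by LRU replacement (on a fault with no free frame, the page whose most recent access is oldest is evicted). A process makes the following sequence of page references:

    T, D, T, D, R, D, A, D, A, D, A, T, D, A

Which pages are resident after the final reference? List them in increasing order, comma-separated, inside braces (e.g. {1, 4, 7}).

T: miss, frames [T]
D: miss, frames [T, D]
T: hit
D: hit
R: miss, evict T, frames [D, R]
D: hit
A: miss, evict R, frames [D, A]
D: hit
A: hit
D: hit
A: hit
T: miss, evict D, frames [A, T]
D: miss, evict A, frames [T, D]
A: miss, evict T, frames [D, A]

{A, D}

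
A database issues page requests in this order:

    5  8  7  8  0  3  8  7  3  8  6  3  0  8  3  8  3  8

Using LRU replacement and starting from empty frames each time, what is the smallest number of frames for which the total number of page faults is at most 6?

5

f=1: 18 faults
f=2: 14 faults
f=3: 9 faults
f=4: 7 faults
f=5: 6 faults
f=6: 6 faults
Smallest f with faults ≤ 6 is 5.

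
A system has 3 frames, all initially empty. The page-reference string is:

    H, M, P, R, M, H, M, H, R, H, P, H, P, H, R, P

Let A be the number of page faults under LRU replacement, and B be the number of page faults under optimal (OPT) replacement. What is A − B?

Under LRU: F F F F . F . . . . F . . . . . → 6 faults.
Under OPT: F F F F . . . . . . F . . . . . → 5 faults.
A − B = 6 − 5 = 1.

1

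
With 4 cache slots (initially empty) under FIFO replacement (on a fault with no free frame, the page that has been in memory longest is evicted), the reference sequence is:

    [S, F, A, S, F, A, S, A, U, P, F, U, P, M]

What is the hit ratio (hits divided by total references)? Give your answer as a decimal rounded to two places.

0.57

S → fault, frames [S]
F → fault, frames [S, F]
A → fault, frames [S, F, A]
S → hit
F → hit
A → hit
S → hit
A → hit
U → fault, frames [S, F, A, U]
P → fault, evict S, frames [F, A, U, P]
F → hit
U → hit
P → hit
M → fault, evict F, frames [A, U, P, M]
Hits: 8 of 14 references → 8/14 = 0.5714.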